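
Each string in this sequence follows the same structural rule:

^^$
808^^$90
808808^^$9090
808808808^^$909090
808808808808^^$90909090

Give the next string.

Each term wraps the previous one in 808 on the left and 90 on the right.
Applying this once more to 808808808808^^$90909090:

808808808808808^^$9090909090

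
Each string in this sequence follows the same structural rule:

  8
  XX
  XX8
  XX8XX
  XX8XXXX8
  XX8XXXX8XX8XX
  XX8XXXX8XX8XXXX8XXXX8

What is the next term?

XX8XXXX8XX8XXXX8XXXX8XX8XXXX8XX8XX

This is a Fibonacci-style word recurrence s(k) = s(k−1)·s(k−2): e.g. XX·8 = XX8.
The next term joins XX8XXXX8XX8XXXX8XXXX8 and XX8XXXX8XX8XX.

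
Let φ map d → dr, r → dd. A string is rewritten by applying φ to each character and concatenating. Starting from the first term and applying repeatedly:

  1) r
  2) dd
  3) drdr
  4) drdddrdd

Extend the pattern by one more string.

drdddrdrdrdddrdr

Apply φ to drdddrdd symbol by symbol: d→dr, r→dd, d→dr, d→dr, d→dr, r→dd, d→dr, d→dr; joined: dr dd dr dr dr dd dr dr.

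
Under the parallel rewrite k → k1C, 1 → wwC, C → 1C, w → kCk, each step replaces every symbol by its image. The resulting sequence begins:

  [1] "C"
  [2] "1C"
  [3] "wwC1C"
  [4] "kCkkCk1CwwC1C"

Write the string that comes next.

Applying the rule to each of the 13 symbols of kCkkCk1CwwC1C gives the pieces k1C 1C k1C k1C 1C k1C wwC 1C kCk kCk 1C wwC 1C, which concatenate to the answer.

k1C1Ck1Ck1C1Ck1CwwC1CkCkkCk1CwwC1C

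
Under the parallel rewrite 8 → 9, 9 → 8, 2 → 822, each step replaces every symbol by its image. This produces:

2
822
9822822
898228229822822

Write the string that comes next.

9898228229822822898228229822822

Replace each of the 15 characters of 898228229822822 in place — 9 8 9 822 822 9 822 822 8 9 822 822 9 822 822 — and concatenate.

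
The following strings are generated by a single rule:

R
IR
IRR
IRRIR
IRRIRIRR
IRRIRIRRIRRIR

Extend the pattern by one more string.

Each term (from the third on) is the previous term followed by the one before it: term 3 = IR·R = IRR.
So term 7 is IRRIRIRRIRRIR·IRRIRIRR.

IRRIRIRRIRRIRIRRIRIRR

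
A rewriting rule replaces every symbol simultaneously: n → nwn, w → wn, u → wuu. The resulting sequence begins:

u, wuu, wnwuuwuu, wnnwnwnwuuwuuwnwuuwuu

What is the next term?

wnnwnnwnwnnwnwnnwnwnwuuwuuwnwuuwuuwnnwnwnwuuwuuwnwuuwuu

φ(wnnwnwnwuuwuuwnwuuwuu) expands symbol-by-symbol to wn nwn nwn wn nwn wn nwn wn wuu wuu wn wuu wuu wn nwn wn wuu wuu wn wuu wuu; joining the 21 pieces gives the next term.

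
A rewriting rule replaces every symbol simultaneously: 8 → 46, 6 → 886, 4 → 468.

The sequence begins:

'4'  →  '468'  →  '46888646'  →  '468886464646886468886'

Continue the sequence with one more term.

4688864646468864688864688864688864646886468886464646886

Replace each of the 21 characters of 468886464646886468886 in place — 468 886 46 46 46 886 468 886 468 886 468 886 46 46 886 468 886 46 46 46 886 — and concatenate.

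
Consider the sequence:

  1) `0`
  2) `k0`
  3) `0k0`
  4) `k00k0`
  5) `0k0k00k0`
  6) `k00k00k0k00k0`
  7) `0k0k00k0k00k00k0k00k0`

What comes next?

This is a Fibonacci-style word recurrence s(k) = s(k−2)·s(k−1): e.g. 0·k0 = 0k0.
Continuing: k00k00k0k00k0 · 0k0k00k0k00k00k0k00k0 gives term 8.

k00k00k0k00k00k0k00k0k00k00k0k00k0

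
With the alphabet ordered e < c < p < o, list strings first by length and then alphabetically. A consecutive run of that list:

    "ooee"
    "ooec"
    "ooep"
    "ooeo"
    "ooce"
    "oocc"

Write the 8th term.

ooco

Continuing the enumeration 2 steps past oocc: oocc → oocp → (answer).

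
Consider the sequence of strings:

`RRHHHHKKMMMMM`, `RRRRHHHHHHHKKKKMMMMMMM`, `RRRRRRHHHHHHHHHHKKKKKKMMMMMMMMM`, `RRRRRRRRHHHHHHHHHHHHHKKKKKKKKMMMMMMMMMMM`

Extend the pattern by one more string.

Term n consists of 2n R's, followed by 3n+1 H's, followed by 2n K's, followed by 2n+3 M's (n = 1, 2, …).
For the next term, n = 5, so the run lengths are 10, 16, 10, 13.

RRRRRRRRRRHHHHHHHHHHHHHHHHKKKKKKKKKKMMMMMMMMMMMMM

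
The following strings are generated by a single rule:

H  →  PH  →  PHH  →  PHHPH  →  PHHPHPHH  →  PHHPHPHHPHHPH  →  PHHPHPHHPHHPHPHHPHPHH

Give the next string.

PHHPHPHHPHHPHPHHPHPHHPHHPHPHHPHHPH

This is a Fibonacci-style word recurrence s(k) = s(k−1)·s(k−2): e.g. PH·H = PHH.
The next term joins PHHPHPHHPHHPHPHHPHPHH and PHHPHPHHPHHPH.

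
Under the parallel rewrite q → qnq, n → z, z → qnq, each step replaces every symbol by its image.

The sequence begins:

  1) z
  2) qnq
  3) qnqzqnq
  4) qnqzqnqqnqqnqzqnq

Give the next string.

qnqzqnqqnqqnqzqnqqnqzqnqqnqzqnqqnqqnqzqnq

φ(qnqzqnqqnqqnqzqnq) expands symbol-by-symbol to qnq z qnq qnq qnq z qnq qnq z qnq qnq z qnq qnq qnq z qnq; joining the 17 pieces gives the next term.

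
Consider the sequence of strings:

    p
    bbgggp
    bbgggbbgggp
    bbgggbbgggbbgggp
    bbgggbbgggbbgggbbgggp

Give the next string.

bbgggbbgggbbgggbbgggbbgggp

Every step adds bbggg at the front: s(k+1) = bbggg·s(k).
So the next term is bbggg·bbgggbbgggbbgggbbgggp.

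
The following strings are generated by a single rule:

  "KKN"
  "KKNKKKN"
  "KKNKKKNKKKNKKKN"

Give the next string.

Every step duplicates the string with 'K' between the halves.
So the next term is two copies of KKNKKKNKKKNKKKN with 'K' between the halves.

KKNKKKNKKKNKKKNKKKNKKKNKKKNKKKN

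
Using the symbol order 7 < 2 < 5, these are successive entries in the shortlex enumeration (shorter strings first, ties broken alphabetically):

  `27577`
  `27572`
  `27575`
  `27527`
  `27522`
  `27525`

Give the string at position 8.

Continuing the enumeration 2 steps past 27525: 27525 → 27557 → (answer).

27552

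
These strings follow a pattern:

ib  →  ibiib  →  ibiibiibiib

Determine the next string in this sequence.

Each string is two copies of the previous one joined by 'i'.
Doubling ibiibiibiib with 'i' between the halves:

ibiibiibiibiibiibiibiib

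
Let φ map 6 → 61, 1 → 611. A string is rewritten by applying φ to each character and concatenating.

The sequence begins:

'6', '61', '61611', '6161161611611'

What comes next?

Rewriting the 13 symbols of 6161161611611 one by one yields 61 611 61 611 611 61 611 61 611 611 61 611 611; concatenated:

6161161611611616116161161161611611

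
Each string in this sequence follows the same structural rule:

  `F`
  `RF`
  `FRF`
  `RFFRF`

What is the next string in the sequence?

FRFRFFRF

From term 3 onward, concatenate the second-to-last term with the last: F·RF = FRF, RF·FRF = RFFRF, …
The next term joins FRF and RFFRF.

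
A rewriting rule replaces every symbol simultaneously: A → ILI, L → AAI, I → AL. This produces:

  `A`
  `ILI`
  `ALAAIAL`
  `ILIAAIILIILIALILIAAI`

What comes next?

Replace each of the 20 characters of ILIAAIILIILIALILIAAI in place — AL AAI AL ILI ILI AL AL AAI AL AL AAI AL ILI AAI AL AAI AL ILI ILI AL — and concatenate.

ALAAIALILIILIALALAAIALALAAIALILIAAIALAAIALILIILIAL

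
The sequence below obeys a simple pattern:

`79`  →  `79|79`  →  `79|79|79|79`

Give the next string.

s(k+1) = s(k)·|·s(k) — each term doubles the last with '|' between the halves.
One more doubling of 79|79|79|79 gives the answer.

79|79|79|79|79|79|79|79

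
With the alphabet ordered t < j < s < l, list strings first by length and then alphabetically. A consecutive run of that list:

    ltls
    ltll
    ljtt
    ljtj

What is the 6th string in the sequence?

Stepping forward 2 times from ljtj: ljtj → ljts, then the target.

ljtl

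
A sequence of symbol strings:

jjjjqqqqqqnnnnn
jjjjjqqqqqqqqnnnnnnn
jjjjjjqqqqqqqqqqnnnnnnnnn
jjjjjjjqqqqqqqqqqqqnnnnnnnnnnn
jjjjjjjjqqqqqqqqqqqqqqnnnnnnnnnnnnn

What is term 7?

jjjjjjjjjjqqqqqqqqqqqqqqqqqqnnnnnnnnnnnnnnnnn

The n-th term is n+1 j's then 2n q's then 2n-1 n's, where the shown terms are n = 3, 4, 5, 6, 7.
At n = 9 the blocks have lengths 10, 18, 17.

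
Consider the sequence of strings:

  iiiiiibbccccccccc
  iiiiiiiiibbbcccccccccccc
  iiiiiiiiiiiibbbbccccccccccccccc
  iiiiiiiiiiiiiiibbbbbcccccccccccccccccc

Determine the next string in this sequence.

iiiiiiiiiiiiiiiiiibbbbbbccccccccccccccccccccc

Term n consists of 3n i's, followed by n b's, followed by 3n+3 c's, where the shown terms are n = 2, 3, 4, 5.
For the next term, n = 6, so the run lengths are 18, 6, 21.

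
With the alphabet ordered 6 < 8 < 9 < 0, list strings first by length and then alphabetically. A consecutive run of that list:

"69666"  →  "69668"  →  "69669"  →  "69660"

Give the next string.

Treat 69660 as a base-4 numeral over the given alphabet and add one, carrying through any trailing 0's.

69686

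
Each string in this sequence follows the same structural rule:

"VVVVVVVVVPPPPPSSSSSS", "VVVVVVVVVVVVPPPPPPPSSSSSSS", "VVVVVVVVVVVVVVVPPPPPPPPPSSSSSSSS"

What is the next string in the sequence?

Reading off run lengths: V runs 9, 12, 15; P runs 5, 7, 9; S runs 6, 7, 8 — each is linear in n, where the shown terms are n = 3, 4, 5.
Setting n = 6 gives 18, 11, 9 characters in each block.

VVVVVVVVVVVVVVVVVVPPPPPPPPPPPSSSSSSSSS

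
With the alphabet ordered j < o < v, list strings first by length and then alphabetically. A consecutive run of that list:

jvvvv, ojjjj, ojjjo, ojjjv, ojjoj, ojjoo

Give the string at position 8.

Stepping forward 2 times from ojjoo: ojjoo → ojjov, then the target.

ojjvj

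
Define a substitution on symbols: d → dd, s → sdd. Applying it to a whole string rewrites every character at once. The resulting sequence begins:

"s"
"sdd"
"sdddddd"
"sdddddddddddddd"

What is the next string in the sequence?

Rewriting the 15 symbols of sdddddddddddddd one by one yields sdd dd dd dd dd dd dd dd dd dd dd dd dd dd dd; concatenated:

sdddddddddddddddddddddddddddddd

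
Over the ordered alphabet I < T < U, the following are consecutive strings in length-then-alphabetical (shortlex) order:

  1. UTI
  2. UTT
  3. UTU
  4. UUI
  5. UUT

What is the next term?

Treat UUT as a base-3 numeral over the given alphabet and add one, carrying through any trailing U's.

UUU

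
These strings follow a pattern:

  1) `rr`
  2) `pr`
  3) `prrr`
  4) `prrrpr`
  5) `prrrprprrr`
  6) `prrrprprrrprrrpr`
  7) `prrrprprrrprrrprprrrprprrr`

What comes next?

Each term (from the third on) is the previous term followed by the one before it: term 3 = pr·rr = prrr.
The next term joins prrrprprrrprrrprprrrprprrr and prrrprprrrprrrpr.

prrrprprrrprrrprprrrprprrrprrrprprrrprrrpr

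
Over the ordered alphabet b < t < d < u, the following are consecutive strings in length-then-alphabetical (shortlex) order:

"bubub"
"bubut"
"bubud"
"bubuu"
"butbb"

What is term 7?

Advancing 2 positions from butbb through butbb → butbt reaches term 7.

butbd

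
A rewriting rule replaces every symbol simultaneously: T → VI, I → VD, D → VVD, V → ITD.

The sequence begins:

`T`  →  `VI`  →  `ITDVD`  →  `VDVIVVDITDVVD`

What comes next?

φ(VDVIVVDITDVVD) expands symbol-by-symbol to ITD VVD ITD VD ITD ITD VVD VD VI VVD ITD ITD VVD; joining the 13 pieces gives the next term.

ITDVVDITDVDITDITDVVDVDVIVVDITDITDVVD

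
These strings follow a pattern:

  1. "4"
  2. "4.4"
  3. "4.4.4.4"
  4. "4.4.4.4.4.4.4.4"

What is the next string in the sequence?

Every step duplicates the string with '.' between the halves.
One more doubling of 4.4.4.4.4.4.4.4 gives the answer.

4.4.4.4.4.4.4.4.4.4.4.4.4.4.4.4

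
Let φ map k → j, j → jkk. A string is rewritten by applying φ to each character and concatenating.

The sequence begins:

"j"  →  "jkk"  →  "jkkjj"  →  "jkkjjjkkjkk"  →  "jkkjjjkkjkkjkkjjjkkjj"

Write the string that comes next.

φ(jkkjjjkkjkkjkkjjjkkjj) expands symbol-by-symbol to jkk j j jkk jkk jkk j j jkk j j jkk j j jkk jkk jkk j j jkk jkk; joining the 21 pieces gives the next term.

jkkjjjkkjkkjkkjjjkkjjjkkjjjkkjkkjkkjjjkkjkk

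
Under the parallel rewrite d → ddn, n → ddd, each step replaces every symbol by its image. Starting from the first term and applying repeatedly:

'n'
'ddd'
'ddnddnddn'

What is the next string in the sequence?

ddnddndddddnddndddddnddnddd

Apply φ to ddnddnddn symbol by symbol: d→ddn, d→ddn, n→ddd, d→ddn, d→ddn, n→ddd, d→ddn, d→ddn, n→ddd; joined: ddn ddn ddd ddn ddn ddd ddn ddn ddd.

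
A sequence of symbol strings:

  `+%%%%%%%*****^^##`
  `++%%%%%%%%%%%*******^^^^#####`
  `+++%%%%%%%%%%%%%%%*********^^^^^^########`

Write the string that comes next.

++++%%%%%%%%%%%%%%%%%%%***********^^^^^^^^###########

Reading off run lengths: + runs 1, 2, 3; % runs 7, 11, 15; * runs 5, 7, 9; ^ runs 2, 4, 6; # runs 2, 5, 8 — each is linear in n (n = 1, 2, …).
For the next term, n = 4, so the run lengths are 4, 19, 11, 8, 11.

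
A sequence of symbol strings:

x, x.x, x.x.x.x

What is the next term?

Every step duplicates the string with '.' between the halves.
Doubling x.x.x.x with '.' between the halves:

x.x.x.x.x.x.x.x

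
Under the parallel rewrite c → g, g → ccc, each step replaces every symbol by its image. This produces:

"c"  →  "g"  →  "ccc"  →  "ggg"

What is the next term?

ccccccccc

Expanding ggg: g→ccc, g→ccc, g→ccc. Concatenated: ccc ccc ccc.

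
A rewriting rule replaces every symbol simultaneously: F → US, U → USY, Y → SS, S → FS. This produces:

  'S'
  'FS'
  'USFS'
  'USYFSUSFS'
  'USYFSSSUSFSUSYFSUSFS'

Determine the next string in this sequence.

Rewriting the 20 symbols of USYFSSSUSFSUSYFSUSFS one by one yields USY FS SS US FS FS FS USY FS US FS USY FS SS US FS USY FS US FS; concatenated:

USYFSSSUSFSFSFSUSYFSUSFSUSYFSSSUSFSUSYFSUSFS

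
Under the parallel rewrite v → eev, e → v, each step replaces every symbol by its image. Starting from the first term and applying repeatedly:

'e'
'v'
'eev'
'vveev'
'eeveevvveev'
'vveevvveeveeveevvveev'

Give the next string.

φ(vveevvveeveeveevvveev) expands symbol-by-symbol to eev eev v v eev eev eev v v eev v v eev v v eev eev eev v v eev; joining the 21 pieces gives the next term.

eeveevvveeveeveevvveevvveevvveeveeveevvveev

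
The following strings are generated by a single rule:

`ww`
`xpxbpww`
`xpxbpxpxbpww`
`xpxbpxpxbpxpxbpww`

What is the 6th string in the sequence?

Each term is the previous one with xpxbp prepended.
From xpxbpxpxbpxpxbpww, 2 further steps: xpxbpxpxbpxpxbpww → xpxbpxpxbpxpxbpxpxbpww → (answer).

xpxbpxpxbpxpxbpxpxbpxpxbpww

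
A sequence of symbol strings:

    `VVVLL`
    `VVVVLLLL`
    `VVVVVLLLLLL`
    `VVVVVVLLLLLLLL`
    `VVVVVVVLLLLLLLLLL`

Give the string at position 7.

VVVVVVVVVLLLLLLLLLLLLLL

Reading off run lengths: V runs 3, 4, 5, 6, 7; L runs 2, 4, 6, 8, 10 — each is linear in n (n = 1, 2, …).
For term 7, n = 7, so the run lengths are 9, 14.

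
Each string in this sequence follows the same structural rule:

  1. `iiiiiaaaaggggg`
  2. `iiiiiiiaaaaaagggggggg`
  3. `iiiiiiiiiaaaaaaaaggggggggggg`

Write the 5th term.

iiiiiiiiiiiiiaaaaaaaaaaaaggggggggggggggggg

Reading off run lengths: i runs 5, 7, 9; a runs 4, 6, 8; g runs 5, 8, 11 — each is linear in n, where the shown terms are n = 2, 3, 4.
At n = 6 the blocks have lengths 13, 12, 17.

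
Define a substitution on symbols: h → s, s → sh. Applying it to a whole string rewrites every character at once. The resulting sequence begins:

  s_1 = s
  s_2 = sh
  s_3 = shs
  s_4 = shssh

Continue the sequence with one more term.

Apply φ to shssh symbol by symbol: s→sh, h→s, s→sh, s→sh, h→s; joined: sh s sh sh s.

shsshshs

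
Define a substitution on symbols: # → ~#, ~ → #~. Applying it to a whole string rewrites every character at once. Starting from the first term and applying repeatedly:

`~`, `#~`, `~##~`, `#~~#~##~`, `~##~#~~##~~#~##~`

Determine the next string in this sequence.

Applying the rule to each of the 16 symbols of ~##~#~~##~~#~##~ gives the pieces #~ ~# ~# #~ ~# #~ #~ ~# ~# #~ #~ ~# #~ ~# ~# #~, which concatenate to the answer.

#~~#~##~~##~#~~#~##~#~~##~~#~##~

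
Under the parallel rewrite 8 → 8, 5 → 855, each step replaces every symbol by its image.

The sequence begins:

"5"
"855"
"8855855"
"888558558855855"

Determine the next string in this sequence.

8888558558855855888558558855855

Replace each of the 15 characters of 888558558855855 in place — 8 8 8 855 855 8 855 855 8 8 855 855 8 855 855 — and concatenate.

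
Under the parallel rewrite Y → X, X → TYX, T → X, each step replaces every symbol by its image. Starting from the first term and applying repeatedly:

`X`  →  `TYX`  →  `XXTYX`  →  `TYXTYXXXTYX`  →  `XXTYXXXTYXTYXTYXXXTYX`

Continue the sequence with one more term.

TYXTYXXXTYXTYXTYXXXTYXXXTYXXXTYXTYXTYXXXTYX

Replace each of the 21 characters of XXTYXXXTYXTYXTYXXXTYX in place — TYX TYX X X TYX TYX TYX X X TYX X X TYX X X TYX TYX TYX X X TYX — and concatenate.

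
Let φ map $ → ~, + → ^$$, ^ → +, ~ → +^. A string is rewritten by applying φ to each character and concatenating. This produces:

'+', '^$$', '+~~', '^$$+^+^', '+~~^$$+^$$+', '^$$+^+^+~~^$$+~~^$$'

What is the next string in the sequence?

φ(^$$+^+^+~~^$$+~~^$$) expands symbol-by-symbol to + ~ ~ ^$$ + ^$$ + ^$$ +^ +^ + ~ ~ ^$$ +^ +^ + ~ ~; joining the 19 pieces gives the next term.

+~~^$$+^$$+^$$+^+^+~~^$$+^+^+~~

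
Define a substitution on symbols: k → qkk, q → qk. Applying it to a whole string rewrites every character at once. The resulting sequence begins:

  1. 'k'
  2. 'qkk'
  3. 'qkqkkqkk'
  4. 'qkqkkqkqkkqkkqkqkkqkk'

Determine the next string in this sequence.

qkqkkqkqkkqkkqkqkkqkqkkqkkqkqkkqkkqkqkkqkqkkqkkqkqkkqkk

Applying the rule to each of the 21 symbols of qkqkkqkqkkqkkqkqkkqkk gives the pieces qk qkk qk qkk qkk qk qkk qk qkk qkk qk qkk qkk qk qkk qk qkk qkk qk qkk qkk, which concatenate to the answer.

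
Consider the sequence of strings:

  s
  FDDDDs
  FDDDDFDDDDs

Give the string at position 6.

FDDDDFDDDDFDDDDFDDDDFDDDDs

Each term is the previous one with FDDDD prepended.
From FDDDDFDDDDs, 3 further steps: FDDDDFDDDDs → FDDDDFDDDDFDDDDs → FDDDDFDDDDFDDDDFDDDDs → (answer).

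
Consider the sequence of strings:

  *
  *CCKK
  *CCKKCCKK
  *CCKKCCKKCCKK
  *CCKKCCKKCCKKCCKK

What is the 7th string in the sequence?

Every step adds CCKK to the end: s(k+1) = s(k)·CCKK.
From *CCKKCCKKCCKKCCKK, 2 further steps: *CCKKCCKKCCKKCCKK → *CCKKCCKKCCKKCCKKCCKK → (answer).

*CCKKCCKKCCKKCCKKCCKKCCKK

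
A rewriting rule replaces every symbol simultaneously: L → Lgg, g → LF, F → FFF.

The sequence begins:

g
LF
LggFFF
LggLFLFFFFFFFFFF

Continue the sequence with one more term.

LggLFLFLggFFFLggFFFFFFFFFFFFFFFFFFFFFFFFFFFFFF

Applying the rule to each of the 16 symbols of LggLFLFFFFFFFFFF gives the pieces Lgg LF LF Lgg FFF Lgg FFF FFF FFF FFF FFF FFF FFF FFF FFF FFF, which concatenate to the answer.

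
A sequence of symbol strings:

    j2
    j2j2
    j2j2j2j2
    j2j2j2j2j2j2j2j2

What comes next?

s(k+1) = s(k)·s(k) — each term doubles the last.
One more doubling of j2j2j2j2j2j2j2j2 gives the answer.

j2j2j2j2j2j2j2j2j2j2j2j2j2j2j2j2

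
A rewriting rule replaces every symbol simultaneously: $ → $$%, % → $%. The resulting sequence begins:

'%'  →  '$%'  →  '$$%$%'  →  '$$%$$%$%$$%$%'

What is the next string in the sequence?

Applying the rule to each of the 13 symbols of $$%$$%$%$$%$% gives the pieces $$% $$% $% $$% $$% $% $$% $% $$% $$% $% $$% $%, which concatenate to the answer.

$$%$$%$%$$%$$%$%$$%$%$$%$$%$%$$%$%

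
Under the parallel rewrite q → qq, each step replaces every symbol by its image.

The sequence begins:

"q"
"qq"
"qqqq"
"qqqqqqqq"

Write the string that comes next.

Apply φ to qqqqqqqq symbol by symbol: q→qq, q→qq, q→qq, q→qq, q→qq, q→qq, q→qq, q→qq; joined: qq qq qq qq qq qq qq qq.

qqqqqqqqqqqqqqqq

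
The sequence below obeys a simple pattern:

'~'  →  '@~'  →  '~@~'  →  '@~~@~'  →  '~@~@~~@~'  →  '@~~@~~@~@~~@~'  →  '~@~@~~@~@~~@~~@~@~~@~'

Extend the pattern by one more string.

@~~@~~@~@~~@~~@~@~~@~@~~@~~@~@~~@~

Each term (from the third on) is the two preceding terms concatenated in order: term 3 = ~·@~ = ~@~.
The next term joins @~~@~~@~@~~@~ and ~@~@~~@~@~~@~~@~@~~@~.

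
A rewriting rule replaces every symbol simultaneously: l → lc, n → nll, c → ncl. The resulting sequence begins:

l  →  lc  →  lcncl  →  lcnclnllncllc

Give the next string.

Replace each of the 13 characters of lcnclnllncllc in place — lc ncl nll ncl lc nll lc lc nll ncl lc lc ncl — and concatenate.

lcnclnllncllcnlllclcnllncllclcncl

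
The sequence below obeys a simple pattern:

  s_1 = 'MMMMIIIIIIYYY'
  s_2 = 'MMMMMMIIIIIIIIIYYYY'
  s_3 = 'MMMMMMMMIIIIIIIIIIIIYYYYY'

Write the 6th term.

Term n consists of 2n M's, followed by 3n I's, followed by n+1 Y's, where the shown terms are n = 2, 3, 4.
Setting n = 7 gives 14, 21, 8 characters in each block.

MMMMMMMMMMMMMMIIIIIIIIIIIIIIIIIIIIIYYYYYYYY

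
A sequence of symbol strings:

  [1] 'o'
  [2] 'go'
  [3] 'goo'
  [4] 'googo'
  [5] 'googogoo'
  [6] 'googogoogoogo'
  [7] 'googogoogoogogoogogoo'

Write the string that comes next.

Each term (from the third on) is the previous term followed by the one before it: term 3 = go·o = goo.
The next term joins googogoogoogogoogogoo and googogoogoogo.

googogoogoogogoogogoogoogogoogoogo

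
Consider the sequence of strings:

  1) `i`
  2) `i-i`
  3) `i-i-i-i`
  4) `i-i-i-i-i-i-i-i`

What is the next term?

i-i-i-i-i-i-i-i-i-i-i-i-i-i-i-i

Each string is two copies of the previous one joined by '-'.
So the next term is two copies of i-i-i-i-i-i-i-i with '-' between the halves.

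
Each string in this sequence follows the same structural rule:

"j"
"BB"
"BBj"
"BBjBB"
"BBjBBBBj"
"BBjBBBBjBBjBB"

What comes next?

Each term (from the third on) is the previous term followed by the one before it: term 3 = BB·j = BBj.
Continuing: BBjBBBBjBBjBB · BBjBBBBj gives term 7.

BBjBBBBjBBjBBBBjBBBBj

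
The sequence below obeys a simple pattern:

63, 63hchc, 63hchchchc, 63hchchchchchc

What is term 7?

63hchchchchchchchchchchchc

The strings grow by a fixed suffix hchc each time.
From 63hchchchchchc, 3 further steps: 63hchchchchchc → 63hchchchchchchchc → 63hchchchchchchchchchc → (answer).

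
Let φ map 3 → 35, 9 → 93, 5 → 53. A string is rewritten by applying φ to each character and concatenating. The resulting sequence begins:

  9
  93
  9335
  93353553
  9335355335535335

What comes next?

Rewriting the 16 symbols of 9335355335535335 one by one yields 93 35 35 53 35 53 53 35 35 53 53 35 53 35 35 53; concatenated:

93353553355353353553533553353553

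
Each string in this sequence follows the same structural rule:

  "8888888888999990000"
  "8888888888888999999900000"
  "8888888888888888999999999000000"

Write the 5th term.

Each string has the form 8^{3n+1} 9^{2n-1} 0^{n+1}, where the shown terms are n = 3, 4, 5.
For term 5, n = 7, so the run lengths are 22, 13, 8.

8888888888888888888888999999999999900000000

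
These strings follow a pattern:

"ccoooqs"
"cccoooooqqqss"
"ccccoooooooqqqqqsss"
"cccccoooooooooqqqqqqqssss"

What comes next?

Reading off run lengths: c runs 2, 3, 4, 5; o runs 3, 5, 7, 9; q runs 1, 3, 5, 7; s runs 1, 2, 3, 4 — each is linear in n (n = 1, 2, …).
For the next term, n = 5, so the run lengths are 6, 11, 9, 5.

ccccccoooooooooooqqqqqqqqqsssss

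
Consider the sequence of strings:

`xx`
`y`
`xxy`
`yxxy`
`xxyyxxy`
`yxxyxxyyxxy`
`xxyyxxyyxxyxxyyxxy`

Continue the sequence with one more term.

yxxyxxyyxxyxxyyxxyyxxyxxyyxxy

Each term (from the third on) is the two preceding terms concatenated in order: term 3 = xx·y = xxy.
The next term joins yxxyxxyyxxy and xxyyxxyyxxyxxyyxxy.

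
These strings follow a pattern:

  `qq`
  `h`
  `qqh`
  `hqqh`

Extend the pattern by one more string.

From term 3 onward, concatenate the second-to-last term with the last: qq·h = qqh, h·qqh = hqqh, …
So term 5 is qqh·hqqh.

qqhhqqh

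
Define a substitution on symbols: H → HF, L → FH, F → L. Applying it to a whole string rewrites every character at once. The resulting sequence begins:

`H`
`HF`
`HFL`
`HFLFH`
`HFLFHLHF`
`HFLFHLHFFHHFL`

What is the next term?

φ(HFLFHLHFFHHFL) expands symbol-by-symbol to HF L FH L HF FH HF L L HF HF L FH; joining the 13 pieces gives the next term.

HFLFHLHFFHHFLLHFHFLFH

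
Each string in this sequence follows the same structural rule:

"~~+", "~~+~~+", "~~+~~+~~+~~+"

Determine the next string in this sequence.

~~+~~+~~+~~+~~+~~+~~+~~+

Each string is two copies of the previous one concatenated.
One more doubling of ~~+~~+~~+~~+ gives the answer.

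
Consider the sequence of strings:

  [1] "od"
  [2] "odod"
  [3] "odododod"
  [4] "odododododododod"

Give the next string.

s(k+1) = s(k)·s(k) — each term doubles the last.
Doubling odododododododod:

odododododododododododododododod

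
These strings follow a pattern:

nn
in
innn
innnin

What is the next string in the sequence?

From term 3 onward, concatenate the last term with the second-to-last: in·nn = innn, innn·in = innnin, …
The next term joins innnin and innn.

innnininnn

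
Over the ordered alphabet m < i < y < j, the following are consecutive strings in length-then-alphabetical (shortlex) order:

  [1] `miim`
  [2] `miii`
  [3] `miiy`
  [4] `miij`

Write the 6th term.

miyi

Stepping forward 2 times from miij: miij → miym, then the target.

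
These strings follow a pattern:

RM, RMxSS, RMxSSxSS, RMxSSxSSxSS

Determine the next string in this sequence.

RMxSSxSSxSSxSS

The strings grow by a fixed suffix xSS each time.
So the next term is RMxSSxSSxSS·xSS.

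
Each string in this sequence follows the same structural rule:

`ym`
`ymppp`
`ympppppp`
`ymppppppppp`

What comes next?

ympppppppppppp

Each term is the previous one with ppp appended.
One more step from ymppppppppp gives the answer.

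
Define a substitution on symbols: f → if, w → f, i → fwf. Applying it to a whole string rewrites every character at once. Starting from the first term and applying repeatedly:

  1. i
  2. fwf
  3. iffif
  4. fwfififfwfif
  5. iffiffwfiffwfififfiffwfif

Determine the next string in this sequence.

Applying the rule to each of the 25 symbols of iffiffwfiffwfififfiffwfif gives the pieces fwf if if fwf if if f if fwf if if f if fwf if fwf if if fwf if if f if fwf if, which concatenate to the answer.

fwfififfwfififfiffwfififfiffwfiffwfififfwfififfiffwfif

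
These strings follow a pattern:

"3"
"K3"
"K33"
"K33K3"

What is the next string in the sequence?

Each term (from the third on) is the previous term followed by the one before it: term 3 = K3·3 = K33.
So term 5 is K33K3·K33.

K33K3K33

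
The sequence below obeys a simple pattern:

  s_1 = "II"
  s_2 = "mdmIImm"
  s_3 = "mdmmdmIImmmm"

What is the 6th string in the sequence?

mdmmdmmdmmdmmdmIImmmmmmmmmm

s(k+1) = mdm·s(k)·mm, so each term gains mdm as a prefix and mm as a suffix.
From mdmmdmIImmmm, 3 further steps: mdmmdmIImmmm → mdmmdmmdmIImmmmmm → mdmmdmmdmmdmIImmmmmmmm → (answer).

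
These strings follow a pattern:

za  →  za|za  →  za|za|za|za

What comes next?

Every step duplicates the string with '|' between the halves.
Doubling za|za|za|za with '|' between the halves:

za|za|za|za|za|za|za|za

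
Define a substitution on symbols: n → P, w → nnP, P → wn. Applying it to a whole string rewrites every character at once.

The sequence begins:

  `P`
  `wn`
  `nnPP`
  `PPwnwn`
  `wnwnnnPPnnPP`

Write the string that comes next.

Apply φ to wnwnnnPPnnPP symbol by symbol: w→nnP, n→P, w→nnP, n→P, n→P, n→P, P→wn, P→wn, n→P, n→P, P→wn, P→wn; joined: nnP P nnP P P P wn wn P P wn wn.

nnPPnnPPPPwnwnPPwnwn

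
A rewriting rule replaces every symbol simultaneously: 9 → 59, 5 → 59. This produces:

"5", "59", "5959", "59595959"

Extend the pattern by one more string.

5959595959595959

Rewriting each symbol of 59595959: 5→59, 9→59, 5→59, 9→59, 5→59, 9→59, 5→59, 9→59, which concatenates to 59 59 59 59 59 59 59 59.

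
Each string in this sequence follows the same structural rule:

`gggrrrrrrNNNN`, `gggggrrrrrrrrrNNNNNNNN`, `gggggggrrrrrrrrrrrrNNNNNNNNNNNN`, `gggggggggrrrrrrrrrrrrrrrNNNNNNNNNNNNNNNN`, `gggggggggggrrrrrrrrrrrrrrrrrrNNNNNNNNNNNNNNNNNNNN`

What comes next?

gggggggggggggrrrrrrrrrrrrrrrrrrrrrNNNNNNNNNNNNNNNNNNNNNNNN

Term n consists of 2n+1 g's, followed by 3n+3 r's, followed by 4n N's (n = 1, 2, …).
For the next term, n = 6, so the run lengths are 13, 21, 24.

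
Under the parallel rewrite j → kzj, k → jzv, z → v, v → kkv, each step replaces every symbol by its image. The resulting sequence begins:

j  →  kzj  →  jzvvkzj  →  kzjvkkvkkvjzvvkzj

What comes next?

Rewriting the 17 symbols of kzjvkkvkkvjzvvkzj one by one yields jzv v kzj kkv jzv jzv kkv jzv jzv kkv kzj v kkv kkv jzv v kzj; concatenated:

jzvvkzjkkvjzvjzvkkvjzvjzvkkvkzjvkkvkkvjzvvkzj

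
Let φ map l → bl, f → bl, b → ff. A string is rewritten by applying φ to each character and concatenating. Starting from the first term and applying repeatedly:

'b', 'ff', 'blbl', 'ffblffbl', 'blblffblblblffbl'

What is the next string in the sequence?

Rewriting the 16 symbols of blblffblblblffbl one by one yields ff bl ff bl bl bl ff bl ff bl ff bl bl bl ff bl; concatenated:

ffblffblblblffblffblffblblblffbl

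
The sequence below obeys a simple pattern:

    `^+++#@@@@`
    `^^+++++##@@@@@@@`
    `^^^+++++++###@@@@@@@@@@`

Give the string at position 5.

^^^^^+++++++++++#####@@@@@@@@@@@@@@@@

Each string has the form ^^{n} +^{2n+1} #^{n} @^{3n+1} (n = 1, 2, …).
Setting n = 5 gives 5, 11, 5, 16 characters in each block.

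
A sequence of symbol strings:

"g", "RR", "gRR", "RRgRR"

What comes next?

gRRRRgRR

From term 3 onward, concatenate the second-to-last term with the last: g·RR = gRR, RR·gRR = RRgRR, …
So term 5 is gRR·RRgRR.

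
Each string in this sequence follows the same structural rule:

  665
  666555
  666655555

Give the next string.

Reading off run lengths: 6 runs 2, 3, 4; 5 runs 1, 3, 5 — each is linear in n (n = 1, 2, …).
For the next term, n = 4, so the run lengths are 5, 7.

666665555555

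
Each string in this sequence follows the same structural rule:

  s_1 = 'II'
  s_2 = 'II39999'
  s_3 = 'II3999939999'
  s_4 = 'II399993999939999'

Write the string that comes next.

II39999399993999939999

The strings grow by a fixed suffix 39999 each time.
One more step from II399993999939999 gives the answer.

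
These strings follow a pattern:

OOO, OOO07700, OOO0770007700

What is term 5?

OOO07700077000770007700

The strings grow by a fixed suffix 07700 each time.
From OOO0770007700, 2 further steps: OOO0770007700 → OOO077000770007700 → (answer).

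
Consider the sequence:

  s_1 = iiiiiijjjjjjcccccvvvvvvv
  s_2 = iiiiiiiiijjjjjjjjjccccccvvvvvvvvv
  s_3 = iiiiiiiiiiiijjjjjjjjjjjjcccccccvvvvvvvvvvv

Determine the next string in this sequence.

Reading off run lengths: i runs 6, 9, 12; j runs 6, 9, 12; c runs 5, 6, 7; v runs 7, 9, 11 — each is linear in n, where the shown terms are n = 2, 3, 4.
At n = 5 the blocks have lengths 15, 15, 8, 13.

iiiiiiiiiiiiiiijjjjjjjjjjjjjjjccccccccvvvvvvvvvvvvv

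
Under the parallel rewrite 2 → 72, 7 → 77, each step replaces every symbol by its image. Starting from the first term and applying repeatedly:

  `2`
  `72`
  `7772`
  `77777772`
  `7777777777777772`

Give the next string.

Replace each of the 16 characters of 7777777777777772 in place — 77 77 77 77 77 77 77 77 77 77 77 77 77 77 77 72 — and concatenate.

77777777777777777777777777777772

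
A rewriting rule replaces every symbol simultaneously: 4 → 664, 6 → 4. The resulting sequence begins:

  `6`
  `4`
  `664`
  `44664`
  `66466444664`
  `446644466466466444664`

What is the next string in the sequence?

6646644466466466444664446644466466466444664

Replace each of the 21 characters of 446644466466466444664 in place — 664 664 4 4 664 664 664 4 4 664 4 4 664 4 4 664 664 664 4 4 664 — and concatenate.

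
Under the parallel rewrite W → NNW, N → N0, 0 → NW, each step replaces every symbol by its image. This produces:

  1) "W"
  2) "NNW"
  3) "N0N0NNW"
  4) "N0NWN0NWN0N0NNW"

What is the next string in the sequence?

φ(N0NWN0NWN0N0NNW) expands symbol-by-symbol to N0 NW N0 NNW N0 NW N0 NNW N0 NW N0 NW N0 N0 NNW; joining the 15 pieces gives the next term.

N0NWN0NNWN0NWN0NNWN0NWN0NWN0N0NNW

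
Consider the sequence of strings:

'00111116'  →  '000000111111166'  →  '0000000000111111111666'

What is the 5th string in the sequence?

000000000000000000111111111111166666

Each string has the form 0^{4n-2} 1^{2n+3} 6^{n} (n = 1, 2, …).
Setting n = 5 gives 18, 13, 5 characters in each block.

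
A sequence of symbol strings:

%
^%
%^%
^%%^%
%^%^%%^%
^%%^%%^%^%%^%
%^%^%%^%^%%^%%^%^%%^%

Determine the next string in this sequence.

^%%^%%^%^%%^%%^%^%%^%^%%^%%^%^%%^%

From term 3 onward, concatenate the second-to-last term with the last: %·^% = %^%, ^%·%^% = ^%%^%, …
Continuing: ^%%^%%^%^%%^% · %^%^%%^%^%%^%%^%^%%^% gives term 8.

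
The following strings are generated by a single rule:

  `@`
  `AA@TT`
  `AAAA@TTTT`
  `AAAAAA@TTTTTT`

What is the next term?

Each term wraps the previous one in AA on the left and TT on the right.
So the next term is AA·AAAAAA@TTTTTT·TT.

AAAAAAAA@TTTTTTTT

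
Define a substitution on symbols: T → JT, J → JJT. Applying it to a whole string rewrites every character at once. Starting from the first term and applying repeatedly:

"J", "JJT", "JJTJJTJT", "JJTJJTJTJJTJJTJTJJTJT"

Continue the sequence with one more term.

JJTJJTJTJJTJJTJTJJTJTJJTJJTJTJJTJJTJTJJTJTJJTJJTJTJJTJT

Applying the rule to each of the 21 symbols of JJTJJTJTJJTJJTJTJJTJT gives the pieces JJT JJT JT JJT JJT JT JJT JT JJT JJT JT JJT JJT JT JJT JT JJT JJT JT JJT JT, which concatenate to the answer.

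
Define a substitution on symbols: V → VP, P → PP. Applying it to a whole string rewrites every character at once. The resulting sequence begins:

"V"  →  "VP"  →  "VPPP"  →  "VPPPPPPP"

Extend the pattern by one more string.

Rewriting each symbol of VPPPPPPP: V→VP, P→PP, P→PP, P→PP, P→PP, P→PP, P→PP, P→PP, which concatenates to VP PP PP PP PP PP PP PP.

VPPPPPPPPPPPPPPP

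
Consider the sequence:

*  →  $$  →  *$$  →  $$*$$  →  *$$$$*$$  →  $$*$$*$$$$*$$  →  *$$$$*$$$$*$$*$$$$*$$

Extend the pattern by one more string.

$$*$$*$$$$*$$*$$$$*$$$$*$$*$$$$*$$

This is a Fibonacci-style word recurrence s(k) = s(k−2)·s(k−1): e.g. *·$$ = *$$.
The next term joins $$*$$*$$$$*$$ and *$$$$*$$$$*$$*$$$$*$$.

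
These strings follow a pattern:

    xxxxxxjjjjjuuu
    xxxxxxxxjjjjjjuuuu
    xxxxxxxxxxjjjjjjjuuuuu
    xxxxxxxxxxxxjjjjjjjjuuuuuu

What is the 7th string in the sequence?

xxxxxxxxxxxxxxxxxxjjjjjjjjjjjuuuuuuuuu

The n-th term is 2n x's then n+2 j's then n u's, where the shown terms are n = 3, 4, 5, 6.
For term 7, n = 9, so the run lengths are 18, 11, 9.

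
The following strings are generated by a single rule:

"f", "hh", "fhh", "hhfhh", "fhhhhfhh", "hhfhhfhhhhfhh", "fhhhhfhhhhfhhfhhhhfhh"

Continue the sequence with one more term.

Each term (from the third on) is the two preceding terms concatenated in order: term 3 = f·hh = fhh.
Continuing: hhfhhfhhhhfhh · fhhhhfhhhhfhhfhhhhfhh gives term 8.

hhfhhfhhhhfhhfhhhhfhhhhfhhfhhhhfhh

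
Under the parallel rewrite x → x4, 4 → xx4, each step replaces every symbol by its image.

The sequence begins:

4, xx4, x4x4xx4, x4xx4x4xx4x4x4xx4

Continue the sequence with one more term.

x4xx4x4x4xx4x4xx4x4x4xx4x4xx4x4xx4x4x4xx4

Replace each of the 17 characters of x4xx4x4xx4x4x4xx4 in place — x4 xx4 x4 x4 xx4 x4 xx4 x4 x4 xx4 x4 xx4 x4 xx4 x4 x4 xx4 — and concatenate.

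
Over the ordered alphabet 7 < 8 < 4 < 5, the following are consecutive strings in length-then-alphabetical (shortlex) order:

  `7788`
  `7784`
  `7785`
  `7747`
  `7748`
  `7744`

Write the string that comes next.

Treat 7744 as a base-4 numeral over the given alphabet and add one, carrying through any trailing 5's.

7745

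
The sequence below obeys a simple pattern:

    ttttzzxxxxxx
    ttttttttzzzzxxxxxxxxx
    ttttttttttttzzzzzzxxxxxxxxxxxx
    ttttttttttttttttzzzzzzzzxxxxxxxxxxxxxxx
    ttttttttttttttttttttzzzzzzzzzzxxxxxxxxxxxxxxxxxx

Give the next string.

Term n consists of 4n t's, followed by 2n z's, followed by 3n+3 x's (n = 1, 2, …).
Setting n = 6 gives 24, 12, 21 characters in each block.

ttttttttttttttttttttttttzzzzzzzzzzzzxxxxxxxxxxxxxxxxxxxxx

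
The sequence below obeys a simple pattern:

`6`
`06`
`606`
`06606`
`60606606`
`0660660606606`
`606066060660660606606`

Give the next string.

Each term (from the third on) is the two preceding terms concatenated in order: term 3 = 6·06 = 606.
So term 8 is 0660660606606·606066060660660606606.

0660660606606606066060660660606606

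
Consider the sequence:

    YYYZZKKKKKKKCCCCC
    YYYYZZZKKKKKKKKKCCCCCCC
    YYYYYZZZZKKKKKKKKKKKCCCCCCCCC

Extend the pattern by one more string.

YYYYYYZZZZZKKKKKKKKKKKKKCCCCCCCCCCC

Term n consists of n Y's, followed by n-1 Z's, followed by 2n+1 K's, followed by 2n-1 C's, where the shown terms are n = 3, 4, 5.
At n = 6 the blocks have lengths 6, 5, 13, 11.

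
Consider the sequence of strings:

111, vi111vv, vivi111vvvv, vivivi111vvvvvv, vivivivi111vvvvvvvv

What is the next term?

vivivivivi111vvvvvvvvvv

Each term wraps the previous one in vi on the left and vv on the right.
So the next term is vi·vivivivi111vvvvvvvv·vv.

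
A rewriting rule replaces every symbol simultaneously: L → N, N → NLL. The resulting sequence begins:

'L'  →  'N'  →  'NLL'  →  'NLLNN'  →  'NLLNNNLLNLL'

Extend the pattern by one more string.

NLLNNNLLNLLNLLNNNLLNN

Rewriting each symbol of NLLNNNLLNLL: N→NLL, L→N, L→N, N→NLL, N→NLL, N→NLL, L→N, L→N, N→NLL, L→N, L→N, which concatenates to NLL N N NLL NLL NLL N N NLL N N.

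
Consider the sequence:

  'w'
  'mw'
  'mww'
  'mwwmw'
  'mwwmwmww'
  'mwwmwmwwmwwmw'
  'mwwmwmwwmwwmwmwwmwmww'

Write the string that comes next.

This is a Fibonacci-style word recurrence s(k) = s(k−1)·s(k−2): e.g. mw·w = mww.
So term 8 is mwwmwmwwmwwmwmwwmwmww·mwwmwmwwmwwmw.

mwwmwmwwmwwmwmwwmwmwwmwwmwmwwmwwmw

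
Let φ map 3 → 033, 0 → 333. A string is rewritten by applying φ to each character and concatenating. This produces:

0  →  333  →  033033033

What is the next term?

333033033333033033333033033

Expanding 033033033: 0→333, 3→033, 3→033, 0→333, 3→033, 3→033, 0→333, 3→033, 3→033. Concatenated: 333 033 033 333 033 033 333 033 033.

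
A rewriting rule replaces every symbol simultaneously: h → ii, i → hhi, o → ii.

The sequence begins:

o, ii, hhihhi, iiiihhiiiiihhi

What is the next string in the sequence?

Applying the rule to each of the 14 symbols of iiiihhiiiiihhi gives the pieces hhi hhi hhi hhi ii ii hhi hhi hhi hhi hhi ii ii hhi, which concatenate to the answer.

hhihhihhihhiiiiihhihhihhihhihhiiiiihhi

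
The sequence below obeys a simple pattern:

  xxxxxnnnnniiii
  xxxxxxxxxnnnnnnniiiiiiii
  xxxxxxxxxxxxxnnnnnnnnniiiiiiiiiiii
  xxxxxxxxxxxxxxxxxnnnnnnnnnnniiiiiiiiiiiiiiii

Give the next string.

xxxxxxxxxxxxxxxxxxxxxnnnnnnnnnnnnniiiiiiiiiiiiiiiiiiii

Each string has the form x^{4n+1} n^{2n+3} i^{4n} (n = 1, 2, …).
At n = 5 the blocks have lengths 21, 13, 20.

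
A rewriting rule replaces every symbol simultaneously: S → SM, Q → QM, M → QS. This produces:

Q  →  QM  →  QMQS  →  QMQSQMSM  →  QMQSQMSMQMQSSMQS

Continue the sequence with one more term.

QMQSQMSMQMQSSMQSQMQSQMSMSMQSQMSM

φ(QMQSQMSMQMQSSMQS) expands symbol-by-symbol to QM QS QM SM QM QS SM QS QM QS QM SM SM QS QM SM; joining the 16 pieces gives the next term.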